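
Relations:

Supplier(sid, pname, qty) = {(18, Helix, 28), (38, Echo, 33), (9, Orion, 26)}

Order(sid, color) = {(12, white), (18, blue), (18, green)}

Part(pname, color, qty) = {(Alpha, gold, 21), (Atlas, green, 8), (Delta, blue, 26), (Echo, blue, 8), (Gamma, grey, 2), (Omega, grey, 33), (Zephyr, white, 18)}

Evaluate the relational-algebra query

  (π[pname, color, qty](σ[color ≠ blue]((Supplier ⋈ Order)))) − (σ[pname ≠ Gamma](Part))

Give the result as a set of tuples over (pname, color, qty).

Natural join on sid: {(18, Helix, 28, blue), (18, Helix, 28, green)}
Selection color ≠ blue: {(18, Helix, 28, green)}
π[pname, color, qty]: project onto (pname, color, qty) → {(Helix, green, 28)}
Selection pname ≠ Gamma: {(Alpha, gold, 21), (Atlas, green, 8), (Delta, blue, 26), (Echo, blue, 8), (Omega, grey, 33), (Zephyr, white, 18)}
Set difference of the two operands is {(Helix, green, 28)}.

{(Helix, green, 28)}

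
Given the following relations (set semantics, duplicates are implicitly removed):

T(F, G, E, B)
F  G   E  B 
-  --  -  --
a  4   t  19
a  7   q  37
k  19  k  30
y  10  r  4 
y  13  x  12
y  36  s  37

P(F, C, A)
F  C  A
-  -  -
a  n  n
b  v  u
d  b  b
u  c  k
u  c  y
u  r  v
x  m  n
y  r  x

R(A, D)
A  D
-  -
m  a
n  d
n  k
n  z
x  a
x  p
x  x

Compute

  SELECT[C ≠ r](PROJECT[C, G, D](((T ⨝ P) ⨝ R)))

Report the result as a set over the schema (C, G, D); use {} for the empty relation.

{(n, 4, d), (n, 4, k), (n, 4, z), (n, 7, d), (n, 7, k), (n, 7, z)}

T ⋈ P (natural join on F): {(a, 4, t, 19, n, n), (a, 7, q, 37, n, n), (y, 10, r, 4, r, x), (y, 13, x, 12, r, x), (y, 36, s, 37, r, x)}
(T ⨝ P) ⋈ R (natural join on A): {(a, 4, t, 19, n, n, d), (a, 4, t, 19, n, n, k), (a, 4, t, 19, n, n, z), (a, 7, q, 37, n, n, d), (a, 7, q, 37, n, n, k), (a, 7, q, 37, n, n, z), (y, 10, r, 4, r, x, a), (y, 10, r, 4, r, x, p), (y, 10, r, 4, r, x, x), (y, 13, x, 12, r, x, a), (y, 13, x, 12, r, x, p), (y, 13, x, 12, r, x, x), (y, 36, s, 37, r, x, a), (y, 36, s, 37, r, x, p), (y, 36, s, 37, r, x, x)}
π_{C, G, D} gives {(n, 4, d), (n, 4, k), (n, 4, z), (n, 7, d), (n, 7, k), (n, 7, z), (r, 10, a), (r, 10, p), (r, 10, x), (r, 13, a), (r, 13, p), (r, 13, x), (r, 36, a), (r, 36, p), (r, 36, x)}.
Selection C ≠ r: {(n, 4, d), (n, 4, k), (n, 4, z), (n, 7, d), (n, 7, k), (n, 7, z)}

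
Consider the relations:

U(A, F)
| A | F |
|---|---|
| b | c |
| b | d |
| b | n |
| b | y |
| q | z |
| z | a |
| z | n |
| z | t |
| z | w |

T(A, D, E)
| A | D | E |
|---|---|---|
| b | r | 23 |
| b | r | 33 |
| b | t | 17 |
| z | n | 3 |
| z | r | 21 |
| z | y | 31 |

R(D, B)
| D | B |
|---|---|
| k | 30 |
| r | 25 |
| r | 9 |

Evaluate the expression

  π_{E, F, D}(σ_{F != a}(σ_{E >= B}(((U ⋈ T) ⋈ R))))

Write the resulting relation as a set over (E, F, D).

Joining U and T on A yields {(b, c, r, 23), (b, c, r, 33), (b, c, t, 17), (b, d, r, 23), (b, d, r, 33), (b, d, t, 17), (b, n, r, 23), (b, n, r, 33), (b, n, t, 17), (b, y, r, 23), (b, y, r, 33), (b, y, t, 17), (z, a, n, 3), (z, a, r, 21), (z, a, y, 31), (z, n, n, 3), (z, n, r, 21), (z, n, y, 31), (z, t, n, 3), (z, t, r, 21), (z, t, y, 31), (z, w, n, 3), (z, w, r, 21), (z, w, y, 31)}.
Joining (U ⋈ T) and R on D yields {(b, c, r, 23, 25), (b, c, r, 23, 9), (b, c, r, 33, 25), (b, c, r, 33, 9), (b, d, r, 23, 25), (b, d, r, 23, 9), (b, d, r, 33, 25), (b, d, r, 33, 9), (b, n, r, 23, 25), (b, n, r, 23, 9), (b, n, r, 33, 25), (b, n, r, 33, 9), (b, y, r, 23, 25), (b, y, r, 23, 9), (b, y, r, 33, 25), (b, y, r, 33, 9), (z, a, r, 21, 25), (z, a, r, 21, 9), (z, n, r, 21, 25), (z, n, r, 21, 9), (z, t, r, 21, 25), (z, t, r, 21, 9), (z, w, r, 21, 25), (z, w, r, 21, 9)}.
Filtering on E >= B leaves {(b, c, r, 23, 9), (b, c, r, 33, 25), (b, c, r, 33, 9), (b, d, r, 23, 9), (b, d, r, 33, 25), (b, d, r, 33, 9), (b, n, r, 23, 9), (b, n, r, 33, 25), (b, n, r, 33, 9), (b, y, r, 23, 9), (b, y, r, 33, 25), (b, y, r, 33, 9), (z, a, r, 21, 9), (z, n, r, 21, 9), (z, t, r, 21, 9), (z, w, r, 21, 9)}.
Filtering on F != a leaves {(b, c, r, 23, 9), (b, c, r, 33, 25), (b, c, r, 33, 9), (b, d, r, 23, 9), (b, d, r, 33, 25), (b, d, r, 33, 9), (b, n, r, 23, 9), (b, n, r, 33, 25), (b, n, r, 33, 9), (b, y, r, 23, 9), (b, y, r, 33, 25), (b, y, r, 33, 9), (z, n, r, 21, 9), (z, t, r, 21, 9), (z, w, r, 21, 9)}.
π_{E, F, D} gives {(21, n, r), (21, t, r), (21, w, r), (23, c, r), (23, d, r), (23, n, r), (23, y, r), (33, c, r), (33, d, r), (33, n, r), (33, y, r)} (4 duplicate(s) eliminated).

{(21, n, r), (21, t, r), (21, w, r), (23, c, r), (23, d, r), (23, n, r), (23, y, r), (33, c, r), (33, d, r), (33, n, r), (33, y, r)}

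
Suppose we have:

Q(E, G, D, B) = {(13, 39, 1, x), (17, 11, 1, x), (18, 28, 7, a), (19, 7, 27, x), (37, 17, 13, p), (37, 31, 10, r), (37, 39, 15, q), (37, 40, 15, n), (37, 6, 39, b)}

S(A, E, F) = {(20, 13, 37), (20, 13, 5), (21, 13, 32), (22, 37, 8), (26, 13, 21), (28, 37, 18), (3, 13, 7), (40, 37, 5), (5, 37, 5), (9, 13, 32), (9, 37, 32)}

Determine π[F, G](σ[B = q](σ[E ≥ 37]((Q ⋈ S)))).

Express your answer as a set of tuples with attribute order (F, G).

Q ⋈ S (natural join on E): {(13, 39, 1, x, 20, 37), (13, 39, 1, x, 20, 5), (13, 39, 1, x, 21, 32), (13, 39, 1, x, 26, 21), (13, 39, 1, x, 3, 7), (13, 39, 1, x, 9, 32), (37, 17, 13, p, 22, 8), (37, 17, 13, p, 28, 18), (37, 17, 13, p, 40, 5), (37, 17, 13, p, 5, 5), (37, 17, 13, p, 9, 32), (37, 31, 10, r, 22, 8), (37, 31, 10, r, 28, 18), (37, 31, 10, r, 40, 5), (37, 31, 10, r, 5, 5), (37, 31, 10, r, 9, 32), (37, 39, 15, q, 22, 8), (37, 39, 15, q, 28, 18), (37, 39, 15, q, 40, 5), (37, 39, 15, q, 5, 5), (37, 39, 15, q, 9, 32), (37, 40, 15, n, 22, 8), (37, 40, 15, n, 28, 18), (37, 40, 15, n, 40, 5), (37, 40, 15, n, 5, 5), (37, 40, 15, n, 9, 32), (37, 6, 39, b, 22, 8), (37, 6, 39, b, 28, 18), (37, 6, 39, b, 40, 5), (37, 6, 39, b, 5, 5), (37, 6, 39, b, 9, 32)}
Filtering on E ≥ 37 leaves {(37, 17, 13, p, 22, 8), (37, 17, 13, p, 28, 18), (37, 17, 13, p, 40, 5), (37, 17, 13, p, 5, 5), (37, 17, 13, p, 9, 32), (37, 31, 10, r, 22, 8), (37, 31, 10, r, 28, 18), (37, 31, 10, r, 40, 5), (37, 31, 10, r, 5, 5), (37, 31, 10, r, 9, 32), (37, 39, 15, q, 22, 8), (37, 39, 15, q, 28, 18), (37, 39, 15, q, 40, 5), (37, 39, 15, q, 5, 5), (37, 39, 15, q, 9, 32), (37, 40, 15, n, 22, 8), (37, 40, 15, n, 28, 18), (37, 40, 15, n, 40, 5), (37, 40, 15, n, 5, 5), (37, 40, 15, n, 9, 32), (37, 6, 39, b, 22, 8), (37, 6, 39, b, 28, 18), (37, 6, 39, b, 40, 5), (37, 6, 39, b, 5, 5), (37, 6, 39, b, 9, 32)}.
Filtering on B = q leaves {(37, 39, 15, q, 22, 8), (37, 39, 15, q, 28, 18), (37, 39, 15, q, 40, 5), (37, 39, 15, q, 5, 5), (37, 39, 15, q, 9, 32)}.
Projecting to F, G (1 duplicate(s) eliminated): {(18, 39), (32, 39), (5, 39), (8, 39)}

{(18, 39), (32, 39), (5, 39), (8, 39)}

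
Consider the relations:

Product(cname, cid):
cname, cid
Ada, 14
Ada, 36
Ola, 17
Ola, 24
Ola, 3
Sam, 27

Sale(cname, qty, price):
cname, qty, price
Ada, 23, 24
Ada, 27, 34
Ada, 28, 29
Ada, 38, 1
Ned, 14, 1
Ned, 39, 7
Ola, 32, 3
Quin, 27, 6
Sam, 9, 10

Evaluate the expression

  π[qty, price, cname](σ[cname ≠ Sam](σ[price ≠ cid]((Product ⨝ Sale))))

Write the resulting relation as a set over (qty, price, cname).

{(23, 24, Ada), (27, 34, Ada), (28, 29, Ada), (32, 3, Ola), (38, 1, Ada)}

Joining Product and Sale on cname yields {(Ada, 14, 23, 24), (Ada, 14, 27, 34), (Ada, 14, 28, 29), (Ada, 14, 38, 1), (Ada, 36, 23, 24), (Ada, 36, 27, 34), (Ada, 36, 28, 29), (Ada, 36, 38, 1), (Ola, 17, 32, 3), (Ola, 24, 32, 3), (Ola, 3, 32, 3), (Sam, 27, 9, 10)}.
σ[price ≠ cid]: keep tuples satisfying price ≠ cid → {(Ada, 14, 23, 24), (Ada, 14, 27, 34), (Ada, 14, 28, 29), (Ada, 14, 38, 1), (Ada, 36, 23, 24), (Ada, 36, 27, 34), (Ada, 36, 28, 29), (Ada, 36, 38, 1), (Ola, 17, 32, 3), (Ola, 24, 32, 3), (Sam, 27, 9, 10)}
σ[cname ≠ Sam]: keep tuples satisfying cname ≠ Sam → {(Ada, 14, 23, 24), (Ada, 14, 27, 34), (Ada, 14, 28, 29), (Ada, 14, 38, 1), (Ada, 36, 23, 24), (Ada, 36, 27, 34), (Ada, 36, 28, 29), (Ada, 36, 38, 1), (Ola, 17, 32, 3), (Ola, 24, 32, 3)}
π[qty, price, cname]: project onto (qty, price, cname) (5 duplicate(s) eliminated) → {(23, 24, Ada), (27, 34, Ada), (28, 29, Ada), (32, 3, Ola), (38, 1, Ada)}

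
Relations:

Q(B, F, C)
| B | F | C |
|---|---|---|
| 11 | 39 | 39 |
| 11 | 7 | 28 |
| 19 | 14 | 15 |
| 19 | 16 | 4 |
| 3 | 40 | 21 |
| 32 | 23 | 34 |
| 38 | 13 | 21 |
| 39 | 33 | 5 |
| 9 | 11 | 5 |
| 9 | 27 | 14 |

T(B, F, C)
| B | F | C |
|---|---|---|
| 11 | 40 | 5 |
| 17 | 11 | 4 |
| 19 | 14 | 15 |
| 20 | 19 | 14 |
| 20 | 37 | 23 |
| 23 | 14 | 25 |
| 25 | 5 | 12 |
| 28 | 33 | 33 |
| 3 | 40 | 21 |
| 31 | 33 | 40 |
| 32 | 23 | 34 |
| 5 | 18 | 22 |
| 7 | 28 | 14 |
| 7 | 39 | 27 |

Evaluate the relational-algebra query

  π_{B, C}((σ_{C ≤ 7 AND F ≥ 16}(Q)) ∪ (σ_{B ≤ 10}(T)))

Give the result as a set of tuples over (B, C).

Filtering on C ≤ 7 AND F ≥ 16 leaves {(19, 16, 4), (39, 33, 5)}.
Filtering on B ≤ 10 leaves {(3, 40, 21), (5, 18, 22), (7, 28, 14), (7, 39, 27)}.
Union: {(19, 16, 4), (39, 33, 5)} with {(3, 40, 21), (5, 18, 22), (7, 28, 14), (7, 39, 27)} → {(19, 16, 4), (3, 40, 21), (39, 33, 5), (5, 18, 22), (7, 28, 14), (7, 39, 27)}
Projecting to B, C: {(19, 4), (3, 21), (39, 5), (5, 22), (7, 14), (7, 27)}

{(19, 4), (3, 21), (39, 5), (5, 22), (7, 14), (7, 27)}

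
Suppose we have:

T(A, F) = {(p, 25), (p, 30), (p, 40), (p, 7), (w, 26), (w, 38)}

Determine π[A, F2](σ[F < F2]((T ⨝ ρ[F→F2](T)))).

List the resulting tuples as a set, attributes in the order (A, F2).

ρ[F→F2]: schema becomes (A, F2); tuples unchanged.
Joining T and ρ[F→F2](T) on A yields {(p, 25, 25), (p, 25, 30), (p, 25, 40), (p, 25, 7), (p, 30, 25), (p, 30, 30), (p, 30, 40), (p, 30, 7), (p, 40, 25), (p, 40, 30), (p, 40, 40), (p, 40, 7), (p, 7, 25), (p, 7, 30), (p, 7, 40), (p, 7, 7), (w, 26, 26), (w, 26, 38), (w, 38, 26), (w, 38, 38)}.
Apply σ_{F < F2}; surviving tuples: {(p, 25, 30), (p, 25, 40), (p, 30, 40), (p, 7, 25), (p, 7, 30), (p, 7, 40), (w, 26, 38)}
Keep only column(s) A, F2 (3 duplicate(s) eliminated): {(p, 25), (p, 30), (p, 40), (w, 38)}

{(p, 25), (p, 30), (p, 40), (w, 38)}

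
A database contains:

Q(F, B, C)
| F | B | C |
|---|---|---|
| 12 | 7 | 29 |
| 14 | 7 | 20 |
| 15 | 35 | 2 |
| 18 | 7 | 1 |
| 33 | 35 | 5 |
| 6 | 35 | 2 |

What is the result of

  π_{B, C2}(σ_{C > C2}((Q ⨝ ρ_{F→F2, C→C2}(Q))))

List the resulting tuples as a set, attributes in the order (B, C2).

ρ[F→F2, C→C2]: schema becomes (F2, B, C2); tuples unchanged.
Natural join on B: {(12, 7, 29, 12, 29), (12, 7, 29, 14, 20), (12, 7, 29, 18, 1), (14, 7, 20, 12, 29), (14, 7, 20, 14, 20), (14, 7, 20, 18, 1), (15, 35, 2, 15, 2), (15, 35, 2, 33, 5), (15, 35, 2, 6, 2), (18, 7, 1, 12, 29), (18, 7, 1, 14, 20), (18, 7, 1, 18, 1), (33, 35, 5, 15, 2), (33, 35, 5, 33, 5), (33, 35, 5, 6, 2), (6, 35, 2, 15, 2), (6, 35, 2, 33, 5), (6, 35, 2, 6, 2)}
Selection C > C2: {(12, 7, 29, 14, 20), (12, 7, 29, 18, 1), (14, 7, 20, 18, 1), (33, 35, 5, 15, 2), (33, 35, 5, 6, 2)}
Projecting to B, C2 (2 duplicate(s) eliminated): {(35, 2), (7, 1), (7, 20)}

{(35, 2), (7, 1), (7, 20)}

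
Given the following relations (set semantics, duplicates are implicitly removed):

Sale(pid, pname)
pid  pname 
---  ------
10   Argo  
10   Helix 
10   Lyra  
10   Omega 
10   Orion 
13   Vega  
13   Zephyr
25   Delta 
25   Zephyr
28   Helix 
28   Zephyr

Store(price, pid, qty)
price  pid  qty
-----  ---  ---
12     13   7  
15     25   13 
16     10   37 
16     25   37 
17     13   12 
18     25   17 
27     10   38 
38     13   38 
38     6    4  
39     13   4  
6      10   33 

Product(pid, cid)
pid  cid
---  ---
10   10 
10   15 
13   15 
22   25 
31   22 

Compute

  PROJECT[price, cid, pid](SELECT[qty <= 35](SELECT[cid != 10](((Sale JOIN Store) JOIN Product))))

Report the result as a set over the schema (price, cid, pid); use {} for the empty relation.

{(12, 15, 13), (17, 15, 13), (39, 15, 13), (6, 15, 10)}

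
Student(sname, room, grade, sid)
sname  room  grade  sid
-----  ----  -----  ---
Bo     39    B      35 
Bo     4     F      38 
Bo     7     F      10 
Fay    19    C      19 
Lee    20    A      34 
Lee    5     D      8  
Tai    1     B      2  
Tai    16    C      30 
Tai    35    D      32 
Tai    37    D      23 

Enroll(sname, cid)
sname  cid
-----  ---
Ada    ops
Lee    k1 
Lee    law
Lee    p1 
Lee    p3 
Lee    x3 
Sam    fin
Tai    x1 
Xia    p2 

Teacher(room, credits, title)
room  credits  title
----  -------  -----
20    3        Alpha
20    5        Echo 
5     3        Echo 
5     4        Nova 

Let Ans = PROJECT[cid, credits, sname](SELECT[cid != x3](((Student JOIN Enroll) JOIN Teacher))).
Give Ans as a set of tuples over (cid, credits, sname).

Student ⋈ Enroll (natural join on sname): {(Lee, 20, A, 34, k1), (Lee, 20, A, 34, law), (Lee, 20, A, 34, p1), (Lee, 20, A, 34, p3), (Lee, 20, A, 34, x3), (Lee, 5, D, 8, k1), (Lee, 5, D, 8, law), (Lee, 5, D, 8, p1), (Lee, 5, D, 8, p3), (Lee, 5, D, 8, x3), (Tai, 1, B, 2, x1), (Tai, 16, C, 30, x1), (Tai, 35, D, 32, x1), (Tai, 37, D, 23, x1)}
(Student JOIN Enroll) ⋈ Teacher (natural join on room): {(Lee, 20, A, 34, k1, 3, Alpha), (Lee, 20, A, 34, k1, 5, Echo), (Lee, 20, A, 34, law, 3, Alpha), (Lee, 20, A, 34, law, 5, Echo), (Lee, 20, A, 34, p1, 3, Alpha), (Lee, 20, A, 34, p1, 5, Echo), (Lee, 20, A, 34, p3, 3, Alpha), (Lee, 20, A, 34, p3, 5, Echo), (Lee, 20, A, 34, x3, 3, Alpha), (Lee, 20, A, 34, x3, 5, Echo), (Lee, 5, D, 8, k1, 3, Echo), (Lee, 5, D, 8, k1, 4, Nova), (Lee, 5, D, 8, law, 3, Echo), (Lee, 5, D, 8, law, 4, Nova), (Lee, 5, D, 8, p1, 3, Echo), (Lee, 5, D, 8, p1, 4, Nova), (Lee, 5, D, 8, p3, 3, Echo), (Lee, 5, D, 8, p3, 4, Nova), (Lee, 5, D, 8, x3, 3, Echo), (Lee, 5, D, 8, x3, 4, Nova)}
Selection cid != x3: {(Lee, 20, A, 34, k1, 3, Alpha), (Lee, 20, A, 34, k1, 5, Echo), (Lee, 20, A, 34, law, 3, Alpha), (Lee, 20, A, 34, law, 5, Echo), (Lee, 20, A, 34, p1, 3, Alpha), (Lee, 20, A, 34, p1, 5, Echo), (Lee, 20, A, 34, p3, 3, Alpha), (Lee, 20, A, 34, p3, 5, Echo), (Lee, 5, D, 8, k1, 3, Echo), (Lee, 5, D, 8, k1, 4, Nova), (Lee, 5, D, 8, law, 3, Echo), (Lee, 5, D, 8, law, 4, Nova), (Lee, 5, D, 8, p1, 3, Echo), (Lee, 5, D, 8, p1, 4, Nova), (Lee, 5, D, 8, p3, 3, Echo), (Lee, 5, D, 8, p3, 4, Nova)}
Projecting to cid, credits, sname (4 duplicate(s) eliminated): {(k1, 3, Lee), (k1, 4, Lee), (k1, 5, Lee), (law, 3, Lee), (law, 4, Lee), (law, 5, Lee), (p1, 3, Lee), (p1, 4, Lee), (p1, 5, Lee), (p3, 3, Lee), (p3, 4, Lee), (p3, 5, Lee)}

{(k1, 3, Lee), (k1, 4, Lee), (k1, 5, Lee), (law, 3, Lee), (law, 4, Lee), (law, 5, Lee), (p1, 3, Lee), (p1, 4, Lee), (p1, 5, Lee), (p3, 3, Lee), (p3, 4, Lee), (p3, 5, Lee)}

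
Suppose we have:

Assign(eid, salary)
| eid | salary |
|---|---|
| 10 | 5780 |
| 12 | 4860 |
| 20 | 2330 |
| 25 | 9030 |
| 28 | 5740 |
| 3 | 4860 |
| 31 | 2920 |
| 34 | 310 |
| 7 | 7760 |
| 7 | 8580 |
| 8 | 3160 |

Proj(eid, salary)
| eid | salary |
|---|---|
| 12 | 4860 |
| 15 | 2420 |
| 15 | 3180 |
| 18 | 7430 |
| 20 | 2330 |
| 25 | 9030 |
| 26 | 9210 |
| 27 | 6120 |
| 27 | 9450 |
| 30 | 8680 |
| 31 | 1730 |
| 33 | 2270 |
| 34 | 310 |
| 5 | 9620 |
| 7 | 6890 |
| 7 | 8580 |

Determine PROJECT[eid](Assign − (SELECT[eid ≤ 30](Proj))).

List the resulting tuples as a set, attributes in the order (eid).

{10, 28, 3, 31, 34, 7, 8}

σ[eid ≤ 30]: keep tuples satisfying eid ≤ 30 → {(12, 4860), (15, 2420), (15, 3180), (18, 7430), (20, 2330), (25, 9030), (26, 9210), (27, 6120), (27, 9450), (30, 8680), (5, 9620), (7, 6890), (7, 8580)}
Taking the difference: {(10, 5780), (28, 5740), (3, 4860), (31, 2920), (34, 310), (7, 7760), (8, 3160)}
π_{eid} gives {10, 28, 3, 31, 34, 7, 8}.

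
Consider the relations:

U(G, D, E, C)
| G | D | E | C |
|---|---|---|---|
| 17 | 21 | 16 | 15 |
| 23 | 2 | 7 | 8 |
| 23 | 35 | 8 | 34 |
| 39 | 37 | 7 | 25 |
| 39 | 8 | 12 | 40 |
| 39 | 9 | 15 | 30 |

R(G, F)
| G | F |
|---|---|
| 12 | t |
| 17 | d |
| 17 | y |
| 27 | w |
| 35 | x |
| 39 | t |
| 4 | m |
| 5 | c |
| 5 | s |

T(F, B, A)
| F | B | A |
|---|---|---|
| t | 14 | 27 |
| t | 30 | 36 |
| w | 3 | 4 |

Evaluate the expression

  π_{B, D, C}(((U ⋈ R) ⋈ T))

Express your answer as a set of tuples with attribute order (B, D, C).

Natural join on G: {(17, 21, 16, 15, d), (17, 21, 16, 15, y), (39, 37, 7, 25, t), (39, 8, 12, 40, t), (39, 9, 15, 30, t)}
Natural join on F: {(39, 37, 7, 25, t, 14, 27), (39, 37, 7, 25, t, 30, 36), (39, 8, 12, 40, t, 14, 27), (39, 8, 12, 40, t, 30, 36), (39, 9, 15, 30, t, 14, 27), (39, 9, 15, 30, t, 30, 36)}
Projecting to B, D, C: {(14, 37, 25), (14, 8, 40), (14, 9, 30), (30, 37, 25), (30, 8, 40), (30, 9, 30)}

{(14, 37, 25), (14, 8, 40), (14, 9, 30), (30, 37, 25), (30, 8, 40), (30, 9, 30)}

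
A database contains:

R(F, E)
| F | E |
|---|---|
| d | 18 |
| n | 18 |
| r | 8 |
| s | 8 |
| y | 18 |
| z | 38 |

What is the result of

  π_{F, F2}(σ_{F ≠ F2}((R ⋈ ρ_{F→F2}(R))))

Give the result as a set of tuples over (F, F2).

ρ[F→F2]: schema becomes (F2, E); tuples unchanged.
Natural join on E: {(d, 18, d), (d, 18, n), (d, 18, y), (n, 18, d), (n, 18, n), (n, 18, y), (r, 8, r), (r, 8, s), (s, 8, r), (s, 8, s), (y, 18, d), (y, 18, n), (y, 18, y), (z, 38, z)}
Apply σ_{F ≠ F2}; surviving tuples: {(d, 18, n), (d, 18, y), (n, 18, d), (n, 18, y), (r, 8, s), (s, 8, r), (y, 18, d), (y, 18, n)}
Keep only column(s) F, F2: {(d, n), (d, y), (n, d), (n, y), (r, s), (s, r), (y, d), (y, n)}

{(d, n), (d, y), (n, d), (n, y), (r, s), (s, r), (y, d), (y, n)}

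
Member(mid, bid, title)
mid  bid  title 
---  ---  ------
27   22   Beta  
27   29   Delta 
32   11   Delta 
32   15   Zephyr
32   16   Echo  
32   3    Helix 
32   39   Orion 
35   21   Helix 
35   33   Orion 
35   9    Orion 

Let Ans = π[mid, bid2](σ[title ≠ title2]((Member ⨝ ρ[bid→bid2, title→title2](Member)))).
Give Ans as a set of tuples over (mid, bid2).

{(27, 22), (27, 29), (32, 11), (32, 15), (32, 16), (32, 3), (32, 39), (35, 21), (35, 33), (35, 9)}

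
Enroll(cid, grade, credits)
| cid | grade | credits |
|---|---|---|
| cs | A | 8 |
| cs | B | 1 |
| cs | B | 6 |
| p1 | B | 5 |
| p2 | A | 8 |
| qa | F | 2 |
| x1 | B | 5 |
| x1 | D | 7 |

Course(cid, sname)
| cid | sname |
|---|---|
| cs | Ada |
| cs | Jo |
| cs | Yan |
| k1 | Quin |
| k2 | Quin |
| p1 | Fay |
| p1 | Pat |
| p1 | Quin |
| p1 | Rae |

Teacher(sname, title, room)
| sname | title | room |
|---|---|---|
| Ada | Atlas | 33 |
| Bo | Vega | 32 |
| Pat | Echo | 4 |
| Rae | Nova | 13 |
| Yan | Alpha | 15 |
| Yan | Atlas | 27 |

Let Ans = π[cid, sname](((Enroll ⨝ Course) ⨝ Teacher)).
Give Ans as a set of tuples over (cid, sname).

{(cs, Ada), (cs, Yan), (p1, Pat), (p1, Rae)}

Enroll ⋈ Course (natural join on cid): {(cs, A, 8, Ada), (cs, A, 8, Jo), (cs, A, 8, Yan), (cs, B, 1, Ada), (cs, B, 1, Jo), (cs, B, 1, Yan), (cs, B, 6, Ada), (cs, B, 6, Jo), (cs, B, 6, Yan), (p1, B, 5, Fay), (p1, B, 5, Pat), (p1, B, 5, Quin), (p1, B, 5, Rae)}
(Enroll ⨝ Course) ⋈ Teacher (natural join on sname): {(cs, A, 8, Ada, Atlas, 33), (cs, A, 8, Yan, Alpha, 15), (cs, A, 8, Yan, Atlas, 27), (cs, B, 1, Ada, Atlas, 33), (cs, B, 1, Yan, Alpha, 15), (cs, B, 1, Yan, Atlas, 27), (cs, B, 6, Ada, Atlas, 33), (cs, B, 6, Yan, Alpha, 15), (cs, B, 6, Yan, Atlas, 27), (p1, B, 5, Pat, Echo, 4), (p1, B, 5, Rae, Nova, 13)}
Projecting to cid, sname (7 duplicate(s) eliminated): {(cs, Ada), (cs, Yan), (p1, Pat), (p1, Rae)}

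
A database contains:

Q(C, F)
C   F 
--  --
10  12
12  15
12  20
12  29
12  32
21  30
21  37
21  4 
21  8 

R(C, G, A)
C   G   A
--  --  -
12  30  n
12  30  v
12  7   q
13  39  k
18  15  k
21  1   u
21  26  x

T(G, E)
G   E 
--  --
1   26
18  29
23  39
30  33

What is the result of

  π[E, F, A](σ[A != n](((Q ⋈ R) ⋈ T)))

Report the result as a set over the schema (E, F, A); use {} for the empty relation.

Joining Q and R on C yields {(12, 15, 30, n), (12, 15, 30, v), (12, 15, 7, q), (12, 20, 30, n), (12, 20, 30, v), (12, 20, 7, q), (12, 29, 30, n), (12, 29, 30, v), (12, 29, 7, q), (12, 32, 30, n), (12, 32, 30, v), (12, 32, 7, q), (21, 30, 1, u), (21, 30, 26, x), (21, 37, 1, u), (21, 37, 26, x), (21, 4, 1, u), (21, 4, 26, x), (21, 8, 1, u), (21, 8, 26, x)}.
Joining (Q ⋈ R) and T on G yields {(12, 15, 30, n, 33), (12, 15, 30, v, 33), (12, 20, 30, n, 33), (12, 20, 30, v, 33), (12, 29, 30, n, 33), (12, 29, 30, v, 33), (12, 32, 30, n, 33), (12, 32, 30, v, 33), (21, 30, 1, u, 26), (21, 37, 1, u, 26), (21, 4, 1, u, 26), (21, 8, 1, u, 26)}.
Apply σ_{A != n}; surviving tuples: {(12, 15, 30, v, 33), (12, 20, 30, v, 33), (12, 29, 30, v, 33), (12, 32, 30, v, 33), (21, 30, 1, u, 26), (21, 37, 1, u, 26), (21, 4, 1, u, 26), (21, 8, 1, u, 26)}
π_{E, F, A} gives {(26, 30, u), (26, 37, u), (26, 4, u), (26, 8, u), (33, 15, v), (33, 20, v), (33, 29, v), (33, 32, v)}.

{(26, 30, u), (26, 37, u), (26, 4, u), (26, 8, u), (33, 15, v), (33, 20, v), (33, 29, v), (33, 32, v)}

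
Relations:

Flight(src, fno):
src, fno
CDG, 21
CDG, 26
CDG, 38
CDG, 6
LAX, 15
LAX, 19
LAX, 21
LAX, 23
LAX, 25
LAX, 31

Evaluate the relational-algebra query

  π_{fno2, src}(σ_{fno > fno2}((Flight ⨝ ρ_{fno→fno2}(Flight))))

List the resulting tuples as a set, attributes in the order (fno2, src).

ρ[fno→fno2]: schema becomes (src, fno2); tuples unchanged.
Natural join on src: {(CDG, 21, 21), (CDG, 21, 26), (CDG, 21, 38), (CDG, 21, 6), (CDG, 26, 21), (CDG, 26, 26), (CDG, 26, 38), (CDG, 26, 6), (CDG, 38, 21), (CDG, 38, 26), (CDG, 38, 38), (CDG, 38, 6), (CDG, 6, 21), (CDG, 6, 26), (CDG, 6, 38), (CDG, 6, 6), (LAX, 15, 15), (LAX, 15, 19), (LAX, 15, 21), (LAX, 15, 23), (LAX, 15, 25), (LAX, 15, 31), (LAX, 19, 15), (LAX, 19, 19), (LAX, 19, 21), (LAX, 19, 23), (LAX, 19, 25), (LAX, 19, 31), (LAX, 21, 15), (LAX, 21, 19), (LAX, 21, 21), (LAX, 21, 23), (LAX, 21, 25), (LAX, 21, 31), (LAX, 23, 15), (LAX, 23, 19), (LAX, 23, 21), (LAX, 23, 23), (LAX, 23, 25), (LAX, 23, 31), (LAX, 25, 15), (LAX, 25, 19), (LAX, 25, 21), (LAX, 25, 23), (LAX, 25, 25), (LAX, 25, 31), (LAX, 31, 15), (LAX, 31, 19), (LAX, 31, 21), (LAX, 31, 23), (LAX, 31, 25), (LAX, 31, 31)}
Filtering on fno > fno2 leaves {(CDG, 21, 6), (CDG, 26, 21), (CDG, 26, 6), (CDG, 38, 21), (CDG, 38, 26), (CDG, 38, 6), (LAX, 19, 15), (LAX, 21, 15), (LAX, 21, 19), (LAX, 23, 15), (LAX, 23, 19), (LAX, 23, 21), (LAX, 25, 15), (LAX, 25, 19), (LAX, 25, 21), (LAX, 25, 23), (LAX, 31, 15), (LAX, 31, 19), (LAX, 31, 21), (LAX, 31, 23), (LAX, 31, 25)}.
π[fno2, src]: project onto (fno2, src) (13 duplicate(s) eliminated) → {(15, LAX), (19, LAX), (21, CDG), (21, LAX), (23, LAX), (25, LAX), (26, CDG), (6, CDG)}

{(15, LAX), (19, LAX), (21, CDG), (21, LAX), (23, LAX), (25, LAX), (26, CDG), (6, CDG)}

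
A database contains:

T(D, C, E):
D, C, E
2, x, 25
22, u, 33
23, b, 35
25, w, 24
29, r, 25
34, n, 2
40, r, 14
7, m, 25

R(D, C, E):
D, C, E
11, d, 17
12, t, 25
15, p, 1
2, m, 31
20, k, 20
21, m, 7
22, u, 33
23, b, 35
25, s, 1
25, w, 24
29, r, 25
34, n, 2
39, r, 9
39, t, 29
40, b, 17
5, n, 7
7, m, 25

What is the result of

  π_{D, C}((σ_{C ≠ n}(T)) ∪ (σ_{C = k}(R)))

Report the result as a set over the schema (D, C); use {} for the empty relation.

Selection C ≠ n: {(2, x, 25), (22, u, 33), (23, b, 35), (25, w, 24), (29, r, 25), (40, r, 14), (7, m, 25)}
Selection C = k: {(20, k, 20)}
Taking the union: {(2, x, 25), (20, k, 20), (22, u, 33), (23, b, 35), (25, w, 24), (29, r, 25), (40, r, 14), (7, m, 25)}
Keep only column(s) D, C: {(2, x), (20, k), (22, u), (23, b), (25, w), (29, r), (40, r), (7, m)}

{(2, x), (20, k), (22, u), (23, b), (25, w), (29, r), (40, r), (7, m)}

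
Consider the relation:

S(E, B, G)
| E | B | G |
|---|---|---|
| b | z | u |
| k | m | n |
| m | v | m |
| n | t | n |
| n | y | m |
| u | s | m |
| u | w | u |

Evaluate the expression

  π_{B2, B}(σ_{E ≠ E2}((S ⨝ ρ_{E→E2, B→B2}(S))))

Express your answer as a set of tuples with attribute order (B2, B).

ρ[E→E2, B→B2]: schema becomes (E2, B2, G); tuples unchanged.
Joining S and ρ_{E→E2, B→B2}(S) on G yields {(b, z, u, b, z), (b, z, u, u, w), (k, m, n, k, m), (k, m, n, n, t), (m, v, m, m, v), (m, v, m, n, y), (m, v, m, u, s), (n, t, n, k, m), (n, t, n, n, t), (n, y, m, m, v), (n, y, m, n, y), (n, y, m, u, s), (u, s, m, m, v), (u, s, m, n, y), (u, s, m, u, s), (u, w, u, b, z), (u, w, u, u, w)}.
Filtering on E ≠ E2 leaves {(b, z, u, u, w), (k, m, n, n, t), (m, v, m, n, y), (m, v, m, u, s), (n, t, n, k, m), (n, y, m, m, v), (n, y, m, u, s), (u, s, m, m, v), (u, s, m, n, y), (u, w, u, b, z)}.
Projecting to B2, B: {(m, t), (s, v), (s, y), (t, m), (v, s), (v, y), (w, z), (y, s), (y, v), (z, w)}

{(m, t), (s, v), (s, y), (t, m), (v, s), (v, y), (w, z), (y, s), (y, v), (z, w)}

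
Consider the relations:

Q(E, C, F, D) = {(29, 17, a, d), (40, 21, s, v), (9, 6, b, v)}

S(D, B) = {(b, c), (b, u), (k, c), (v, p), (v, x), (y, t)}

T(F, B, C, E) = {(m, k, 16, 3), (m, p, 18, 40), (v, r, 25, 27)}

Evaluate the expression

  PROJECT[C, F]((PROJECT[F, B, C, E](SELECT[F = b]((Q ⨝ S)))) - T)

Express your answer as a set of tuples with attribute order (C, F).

{(6, b)}

Q ⋈ S (natural join on D): {(40, 21, s, v, p), (40, 21, s, v, x), (9, 6, b, v, p), (9, 6, b, v, x)}
Selection F = b: {(9, 6, b, v, p), (9, 6, b, v, x)}
π_{F, B, C, E} gives {(b, p, 6, 9), (b, x, 6, 9)}.
Set difference of the two operands is {(b, p, 6, 9), (b, x, 6, 9)}.
π_{C, F} gives {(6, b)} (1 duplicate(s) eliminated).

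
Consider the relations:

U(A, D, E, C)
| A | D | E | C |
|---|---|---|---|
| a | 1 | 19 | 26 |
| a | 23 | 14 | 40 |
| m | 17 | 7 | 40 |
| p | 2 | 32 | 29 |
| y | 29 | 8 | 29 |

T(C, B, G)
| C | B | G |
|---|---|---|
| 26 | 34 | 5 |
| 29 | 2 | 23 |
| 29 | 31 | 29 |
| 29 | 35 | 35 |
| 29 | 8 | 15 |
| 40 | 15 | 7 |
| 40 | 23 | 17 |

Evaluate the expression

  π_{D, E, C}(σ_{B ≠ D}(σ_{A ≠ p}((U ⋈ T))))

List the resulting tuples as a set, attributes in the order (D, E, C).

Natural join on C: {(a, 1, 19, 26, 34, 5), (a, 23, 14, 40, 15, 7), (a, 23, 14, 40, 23, 17), (m, 17, 7, 40, 15, 7), (m, 17, 7, 40, 23, 17), (p, 2, 32, 29, 2, 23), (p, 2, 32, 29, 31, 29), (p, 2, 32, 29, 35, 35), (p, 2, 32, 29, 8, 15), (y, 29, 8, 29, 2, 23), (y, 29, 8, 29, 31, 29), (y, 29, 8, 29, 35, 35), (y, 29, 8, 29, 8, 15)}
Filtering on A ≠ p leaves {(a, 1, 19, 26, 34, 5), (a, 23, 14, 40, 15, 7), (a, 23, 14, 40, 23, 17), (m, 17, 7, 40, 15, 7), (m, 17, 7, 40, 23, 17), (y, 29, 8, 29, 2, 23), (y, 29, 8, 29, 31, 29), (y, 29, 8, 29, 35, 35), (y, 29, 8, 29, 8, 15)}.
Filtering on B ≠ D leaves {(a, 1, 19, 26, 34, 5), (a, 23, 14, 40, 15, 7), (m, 17, 7, 40, 15, 7), (m, 17, 7, 40, 23, 17), (y, 29, 8, 29, 2, 23), (y, 29, 8, 29, 31, 29), (y, 29, 8, 29, 35, 35), (y, 29, 8, 29, 8, 15)}.
Projecting to D, E, C (4 duplicate(s) eliminated): {(1, 19, 26), (17, 7, 40), (23, 14, 40), (29, 8, 29)}

{(1, 19, 26), (17, 7, 40), (23, 14, 40), (29, 8, 29)}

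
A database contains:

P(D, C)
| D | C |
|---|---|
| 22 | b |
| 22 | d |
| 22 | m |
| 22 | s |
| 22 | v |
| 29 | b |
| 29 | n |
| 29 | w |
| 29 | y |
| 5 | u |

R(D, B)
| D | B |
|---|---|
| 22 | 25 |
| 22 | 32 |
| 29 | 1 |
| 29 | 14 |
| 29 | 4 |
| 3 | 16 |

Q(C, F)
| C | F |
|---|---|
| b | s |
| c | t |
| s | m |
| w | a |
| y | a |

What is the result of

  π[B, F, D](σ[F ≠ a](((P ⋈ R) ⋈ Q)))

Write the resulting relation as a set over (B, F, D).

Natural join on D: {(22, b, 25), (22, b, 32), (22, d, 25), (22, d, 32), (22, m, 25), (22, m, 32), (22, s, 25), (22, s, 32), (22, v, 25), (22, v, 32), (29, b, 1), (29, b, 14), (29, b, 4), (29, n, 1), (29, n, 14), (29, n, 4), (29, w, 1), (29, w, 14), (29, w, 4), (29, y, 1), (29, y, 14), (29, y, 4)}
Natural join on C: {(22, b, 25, s), (22, b, 32, s), (22, s, 25, m), (22, s, 32, m), (29, b, 1, s), (29, b, 14, s), (29, b, 4, s), (29, w, 1, a), (29, w, 14, a), (29, w, 4, a), (29, y, 1, a), (29, y, 14, a), (29, y, 4, a)}
Selection F ≠ a: {(22, b, 25, s), (22, b, 32, s), (22, s, 25, m), (22, s, 32, m), (29, b, 1, s), (29, b, 14, s), (29, b, 4, s)}
Keep only column(s) B, F, D: {(1, s, 29), (14, s, 29), (25, m, 22), (25, s, 22), (32, m, 22), (32, s, 22), (4, s, 29)}

{(1, s, 29), (14, s, 29), (25, m, 22), (25, s, 22), (32, m, 22), (32, s, 22), (4, s, 29)}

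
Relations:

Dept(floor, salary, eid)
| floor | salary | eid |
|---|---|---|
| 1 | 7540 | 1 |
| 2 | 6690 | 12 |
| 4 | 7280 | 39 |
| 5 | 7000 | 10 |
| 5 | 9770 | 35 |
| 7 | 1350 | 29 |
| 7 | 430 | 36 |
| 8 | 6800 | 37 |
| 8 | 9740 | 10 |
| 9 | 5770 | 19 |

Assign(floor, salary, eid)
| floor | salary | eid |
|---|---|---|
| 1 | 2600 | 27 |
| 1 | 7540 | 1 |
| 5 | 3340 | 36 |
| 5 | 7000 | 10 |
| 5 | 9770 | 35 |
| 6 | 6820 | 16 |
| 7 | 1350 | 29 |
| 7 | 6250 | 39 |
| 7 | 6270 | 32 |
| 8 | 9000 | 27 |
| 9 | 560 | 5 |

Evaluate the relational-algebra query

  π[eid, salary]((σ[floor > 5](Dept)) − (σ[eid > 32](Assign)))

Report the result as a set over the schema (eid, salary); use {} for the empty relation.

{(10, 9740), (19, 5770), (29, 1350), (36, 430), (37, 6800)}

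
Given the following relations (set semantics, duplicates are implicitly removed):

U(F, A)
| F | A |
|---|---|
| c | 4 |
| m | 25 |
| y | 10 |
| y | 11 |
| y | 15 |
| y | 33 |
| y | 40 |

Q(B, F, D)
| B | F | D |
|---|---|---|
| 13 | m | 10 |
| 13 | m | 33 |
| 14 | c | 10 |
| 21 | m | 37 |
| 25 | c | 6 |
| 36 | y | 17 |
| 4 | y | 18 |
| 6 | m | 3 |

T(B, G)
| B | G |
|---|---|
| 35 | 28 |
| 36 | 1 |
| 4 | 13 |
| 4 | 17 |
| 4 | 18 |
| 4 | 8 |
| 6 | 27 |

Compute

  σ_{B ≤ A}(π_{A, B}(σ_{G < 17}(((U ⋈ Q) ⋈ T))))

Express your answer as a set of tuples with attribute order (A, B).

Natural join on F: {(c, 4, 14, 10), (c, 4, 25, 6), (m, 25, 13, 10), (m, 25, 13, 33), (m, 25, 21, 37), (m, 25, 6, 3), (y, 10, 36, 17), (y, 10, 4, 18), (y, 11, 36, 17), (y, 11, 4, 18), (y, 15, 36, 17), (y, 15, 4, 18), (y, 33, 36, 17), (y, 33, 4, 18), (y, 40, 36, 17), (y, 40, 4, 18)}
Natural join on B: {(m, 25, 6, 3, 27), (y, 10, 36, 17, 1), (y, 10, 4, 18, 13), (y, 10, 4, 18, 17), (y, 10, 4, 18, 18), (y, 10, 4, 18, 8), (y, 11, 36, 17, 1), (y, 11, 4, 18, 13), (y, 11, 4, 18, 17), (y, 11, 4, 18, 18), (y, 11, 4, 18, 8), (y, 15, 36, 17, 1), (y, 15, 4, 18, 13), (y, 15, 4, 18, 17), (y, 15, 4, 18, 18), (y, 15, 4, 18, 8), (y, 33, 36, 17, 1), (y, 33, 4, 18, 13), (y, 33, 4, 18, 17), (y, 33, 4, 18, 18), (y, 33, 4, 18, 8), (y, 40, 36, 17, 1), (y, 40, 4, 18, 13), (y, 40, 4, 18, 17), (y, 40, 4, 18, 18), (y, 40, 4, 18, 8)}
σ[G < 17]: keep tuples satisfying G < 17 → {(y, 10, 36, 17, 1), (y, 10, 4, 18, 13), (y, 10, 4, 18, 8), (y, 11, 36, 17, 1), (y, 11, 4, 18, 13), (y, 11, 4, 18, 8), (y, 15, 36, 17, 1), (y, 15, 4, 18, 13), (y, 15, 4, 18, 8), (y, 33, 36, 17, 1), (y, 33, 4, 18, 13), (y, 33, 4, 18, 8), (y, 40, 36, 17, 1), (y, 40, 4, 18, 13), (y, 40, 4, 18, 8)}
π[A, B]: project onto (A, B) (5 duplicate(s) eliminated) → {(10, 36), (10, 4), (11, 36), (11, 4), (15, 36), (15, 4), (33, 36), (33, 4), (40, 36), (40, 4)}
σ[B ≤ A]: keep tuples satisfying B ≤ A → {(10, 4), (11, 4), (15, 4), (33, 4), (40, 36), (40, 4)}

{(10, 4), (11, 4), (15, 4), (33, 4), (40, 36), (40, 4)}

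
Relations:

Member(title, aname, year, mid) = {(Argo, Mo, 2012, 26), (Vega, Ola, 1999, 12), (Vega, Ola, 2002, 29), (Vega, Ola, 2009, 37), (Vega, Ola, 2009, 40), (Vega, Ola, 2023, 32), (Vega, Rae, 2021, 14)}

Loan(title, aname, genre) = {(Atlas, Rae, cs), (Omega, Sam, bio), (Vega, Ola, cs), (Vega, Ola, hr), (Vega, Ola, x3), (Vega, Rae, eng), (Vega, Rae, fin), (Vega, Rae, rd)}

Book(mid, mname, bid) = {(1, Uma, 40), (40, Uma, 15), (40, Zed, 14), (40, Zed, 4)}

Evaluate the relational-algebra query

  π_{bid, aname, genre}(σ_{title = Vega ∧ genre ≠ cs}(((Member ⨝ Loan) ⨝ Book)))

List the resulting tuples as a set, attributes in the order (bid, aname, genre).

Member ⋈ Loan (natural join on title, aname): {(Vega, Ola, 1999, 12, cs), (Vega, Ola, 1999, 12, hr), (Vega, Ola, 1999, 12, x3), (Vega, Ola, 2002, 29, cs), (Vega, Ola, 2002, 29, hr), (Vega, Ola, 2002, 29, x3), (Vega, Ola, 2009, 37, cs), (Vega, Ola, 2009, 37, hr), (Vega, Ola, 2009, 37, x3), (Vega, Ola, 2009, 40, cs), (Vega, Ola, 2009, 40, hr), (Vega, Ola, 2009, 40, x3), (Vega, Ola, 2023, 32, cs), (Vega, Ola, 2023, 32, hr), (Vega, Ola, 2023, 32, x3), (Vega, Rae, 2021, 14, eng), (Vega, Rae, 2021, 14, fin), (Vega, Rae, 2021, 14, rd)}
(Member ⨝ Loan) ⋈ Book (natural join on mid): {(Vega, Ola, 2009, 40, cs, Uma, 15), (Vega, Ola, 2009, 40, cs, Zed, 14), (Vega, Ola, 2009, 40, cs, Zed, 4), (Vega, Ola, 2009, 40, hr, Uma, 15), (Vega, Ola, 2009, 40, hr, Zed, 14), (Vega, Ola, 2009, 40, hr, Zed, 4), (Vega, Ola, 2009, 40, x3, Uma, 15), (Vega, Ola, 2009, 40, x3, Zed, 14), (Vega, Ola, 2009, 40, x3, Zed, 4)}
σ[title = Vega ∧ genre ≠ cs]: keep tuples satisfying title = Vega ∧ genre ≠ cs → {(Vega, Ola, 2009, 40, hr, Uma, 15), (Vega, Ola, 2009, 40, hr, Zed, 14), (Vega, Ola, 2009, 40, hr, Zed, 4), (Vega, Ola, 2009, 40, x3, Uma, 15), (Vega, Ola, 2009, 40, x3, Zed, 14), (Vega, Ola, 2009, 40, x3, Zed, 4)}
π_{bid, aname, genre} gives {(14, Ola, hr), (14, Ola, x3), (15, Ola, hr), (15, Ola, x3), (4, Ola, hr), (4, Ola, x3)}.

{(14, Ola, hr), (14, Ola, x3), (15, Ola, hr), (15, Ola, x3), (4, Ola, hr), (4, Ola, x3)}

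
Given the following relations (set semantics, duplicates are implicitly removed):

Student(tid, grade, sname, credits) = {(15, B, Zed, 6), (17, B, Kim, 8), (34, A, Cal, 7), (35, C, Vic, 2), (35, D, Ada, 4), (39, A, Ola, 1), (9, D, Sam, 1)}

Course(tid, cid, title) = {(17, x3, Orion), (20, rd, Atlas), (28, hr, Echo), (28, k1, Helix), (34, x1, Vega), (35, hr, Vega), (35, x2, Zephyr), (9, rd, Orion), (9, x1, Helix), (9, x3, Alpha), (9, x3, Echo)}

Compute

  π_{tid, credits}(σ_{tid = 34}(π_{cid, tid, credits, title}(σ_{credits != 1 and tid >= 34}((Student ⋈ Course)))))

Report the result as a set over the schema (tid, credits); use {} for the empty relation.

{(34, 7)}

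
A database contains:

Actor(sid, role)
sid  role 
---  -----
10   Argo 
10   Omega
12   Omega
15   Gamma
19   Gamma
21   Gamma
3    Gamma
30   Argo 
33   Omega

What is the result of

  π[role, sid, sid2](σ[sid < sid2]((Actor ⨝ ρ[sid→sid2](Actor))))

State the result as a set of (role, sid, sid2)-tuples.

ρ[sid→sid2]: schema becomes (sid2, role); tuples unchanged.
Natural join on role: {(10, Argo, 10), (10, Argo, 30), (10, Omega, 10), (10, Omega, 12), (10, Omega, 33), (12, Omega, 10), (12, Omega, 12), (12, Omega, 33), (15, Gamma, 15), (15, Gamma, 19), (15, Gamma, 21), (15, Gamma, 3), (19, Gamma, 15), (19, Gamma, 19), (19, Gamma, 21), (19, Gamma, 3), (21, Gamma, 15), (21, Gamma, 19), (21, Gamma, 21), (21, Gamma, 3), (3, Gamma, 15), (3, Gamma, 19), (3, Gamma, 21), (3, Gamma, 3), (30, Argo, 10), (30, Argo, 30), (33, Omega, 10), (33, Omega, 12), (33, Omega, 33)}
Filtering on sid < sid2 leaves {(10, Argo, 30), (10, Omega, 12), (10, Omega, 33), (12, Omega, 33), (15, Gamma, 19), (15, Gamma, 21), (19, Gamma, 21), (3, Gamma, 15), (3, Gamma, 19), (3, Gamma, 21)}.
Projecting to role, sid, sid2: {(Argo, 10, 30), (Gamma, 15, 19), (Gamma, 15, 21), (Gamma, 19, 21), (Gamma, 3, 15), (Gamma, 3, 19), (Gamma, 3, 21), (Omega, 10, 12), (Omega, 10, 33), (Omega, 12, 33)}

{(Argo, 10, 30), (Gamma, 15, 19), (Gamma, 15, 21), (Gamma, 19, 21), (Gamma, 3, 15), (Gamma, 3, 19), (Gamma, 3, 21), (Omega, 10, 12), (Omega, 10, 33), (Omega, 12, 33)}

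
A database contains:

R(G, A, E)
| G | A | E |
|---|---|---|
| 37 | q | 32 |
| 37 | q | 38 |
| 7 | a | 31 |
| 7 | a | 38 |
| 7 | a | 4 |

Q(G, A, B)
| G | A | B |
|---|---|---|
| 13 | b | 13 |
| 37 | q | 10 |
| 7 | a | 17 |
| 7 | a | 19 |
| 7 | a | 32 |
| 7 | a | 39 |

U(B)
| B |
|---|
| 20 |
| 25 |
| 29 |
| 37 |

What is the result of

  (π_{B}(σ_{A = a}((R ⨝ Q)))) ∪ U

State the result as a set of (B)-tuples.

Joining R and Q on G, A yields {(37, q, 32, 10), (37, q, 38, 10), (7, a, 31, 17), (7, a, 31, 19), (7, a, 31, 32), (7, a, 31, 39), (7, a, 38, 17), (7, a, 38, 19), (7, a, 38, 32), (7, a, 38, 39), (7, a, 4, 17), (7, a, 4, 19), (7, a, 4, 32), (7, a, 4, 39)}.
σ[A = a]: keep tuples satisfying A = a → {(7, a, 31, 17), (7, a, 31, 19), (7, a, 31, 32), (7, a, 31, 39), (7, a, 38, 17), (7, a, 38, 19), (7, a, 38, 32), (7, a, 38, 39), (7, a, 4, 17), (7, a, 4, 19), (7, a, 4, 32), (7, a, 4, 39)}
π[B]: project onto (B) (8 duplicate(s) eliminated) → {17, 19, 32, 39}
Union: {17, 19, 32, 39} with {20, 25, 29, 37} → {17, 19, 20, 25, 29, 32, 37, 39}

{17, 19, 20, 25, 29, 32, 37, 39}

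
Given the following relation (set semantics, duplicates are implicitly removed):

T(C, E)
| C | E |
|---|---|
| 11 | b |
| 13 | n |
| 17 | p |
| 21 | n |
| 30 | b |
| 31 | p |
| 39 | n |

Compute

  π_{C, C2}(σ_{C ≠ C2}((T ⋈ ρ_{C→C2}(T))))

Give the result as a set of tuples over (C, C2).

ρ[C→C2]: schema becomes (C2, E); tuples unchanged.
T ⋈ ρ_{C→C2}(T) (natural join on E): {(11, b, 11), (11, b, 30), (13, n, 13), (13, n, 21), (13, n, 39), (17, p, 17), (17, p, 31), (21, n, 13), (21, n, 21), (21, n, 39), (30, b, 11), (30, b, 30), (31, p, 17), (31, p, 31), (39, n, 13), (39, n, 21), (39, n, 39)}
Filtering on C ≠ C2 leaves {(11, b, 30), (13, n, 21), (13, n, 39), (17, p, 31), (21, n, 13), (21, n, 39), (30, b, 11), (31, p, 17), (39, n, 13), (39, n, 21)}.
Projecting to C, C2: {(11, 30), (13, 21), (13, 39), (17, 31), (21, 13), (21, 39), (30, 11), (31, 17), (39, 13), (39, 21)}

{(11, 30), (13, 21), (13, 39), (17, 31), (21, 13), (21, 39), (30, 11), (31, 17), (39, 13), (39, 21)}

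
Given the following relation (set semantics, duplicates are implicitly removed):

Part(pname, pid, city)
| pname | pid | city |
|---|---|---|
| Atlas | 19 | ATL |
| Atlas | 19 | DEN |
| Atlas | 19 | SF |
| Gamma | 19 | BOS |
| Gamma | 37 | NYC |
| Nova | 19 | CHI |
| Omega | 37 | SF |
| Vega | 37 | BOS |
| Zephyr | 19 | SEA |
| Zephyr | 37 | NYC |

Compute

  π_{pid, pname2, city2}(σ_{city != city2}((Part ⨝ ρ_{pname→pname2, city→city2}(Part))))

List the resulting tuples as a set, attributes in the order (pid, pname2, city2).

ρ[pname→pname2, city→city2]: schema becomes (pname2, pid, city2); tuples unchanged.
Joining Part and ρ_{pname→pname2, city→city2}(Part) on pid yields {(Atlas, 19, ATL, Atlas, ATL), (Atlas, 19, ATL, Atlas, DEN), (Atlas, 19, ATL, Atlas, SF), (Atlas, 19, ATL, Gamma, BOS), (Atlas, 19, ATL, Nova, CHI), (Atlas, 19, ATL, Zephyr, SEA), (Atlas, 19, DEN, Atlas, ATL), (Atlas, 19, DEN, Atlas, DEN), (Atlas, 19, DEN, Atlas, SF), (Atlas, 19, DEN, Gamma, BOS), (Atlas, 19, DEN, Nova, CHI), (Atlas, 19, DEN, Zephyr, SEA), (Atlas, 19, SF, Atlas, ATL), (Atlas, 19, SF, Atlas, DEN), (Atlas, 19, SF, Atlas, SF), (Atlas, 19, SF, Gamma, BOS), (Atlas, 19, SF, Nova, CHI), (Atlas, 19, SF, Zephyr, SEA), (Gamma, 19, BOS, Atlas, ATL), (Gamma, 19, BOS, Atlas, DEN), (Gamma, 19, BOS, Atlas, SF), (Gamma, 19, BOS, Gamma, BOS), (Gamma, 19, BOS, Nova, CHI), (Gamma, 19, BOS, Zephyr, SEA), (Gamma, 37, NYC, Gamma, NYC), (Gamma, 37, NYC, Omega, SF), (Gamma, 37, NYC, Vega, BOS), (Gamma, 37, NYC, Zephyr, NYC), (Nova, 19, CHI, Atlas, ATL), (Nova, 19, CHI, Atlas, DEN), (Nova, 19, CHI, Atlas, SF), (Nova, 19, CHI, Gamma, BOS), (Nova, 19, CHI, Nova, CHI), (Nova, 19, CHI, Zephyr, SEA), (Omega, 37, SF, Gamma, NYC), (Omega, 37, SF, Omega, SF), (Omega, 37, SF, Vega, BOS), (Omega, 37, SF, Zephyr, NYC), (Vega, 37, BOS, Gamma, NYC), (Vega, 37, BOS, Omega, SF), (Vega, 37, BOS, Vega, BOS), (Vega, 37, BOS, Zephyr, NYC), (Zephyr, 19, SEA, Atlas, ATL), (Zephyr, 19, SEA, Atlas, DEN), (Zephyr, 19, SEA, Atlas, SF), (Zephyr, 19, SEA, Gamma, BOS), (Zephyr, 19, SEA, Nova, CHI), (Zephyr, 19, SEA, Zephyr, SEA), (Zephyr, 37, NYC, Gamma, NYC), (Zephyr, 37, NYC, Omega, SF), (Zephyr, 37, NYC, Vega, BOS), (Zephyr, 37, NYC, Zephyr, NYC)}.
Filtering on city != city2 leaves {(Atlas, 19, ATL, Atlas, DEN), (Atlas, 19, ATL, Atlas, SF), (Atlas, 19, ATL, Gamma, BOS), (Atlas, 19, ATL, Nova, CHI), (Atlas, 19, ATL, Zephyr, SEA), (Atlas, 19, DEN, Atlas, ATL), (Atlas, 19, DEN, Atlas, SF), (Atlas, 19, DEN, Gamma, BOS), (Atlas, 19, DEN, Nova, CHI), (Atlas, 19, DEN, Zephyr, SEA), (Atlas, 19, SF, Atlas, ATL), (Atlas, 19, SF, Atlas, DEN), (Atlas, 19, SF, Gamma, BOS), (Atlas, 19, SF, Nova, CHI), (Atlas, 19, SF, Zephyr, SEA), (Gamma, 19, BOS, Atlas, ATL), (Gamma, 19, BOS, Atlas, DEN), (Gamma, 19, BOS, Atlas, SF), (Gamma, 19, BOS, Nova, CHI), (Gamma, 19, BOS, Zephyr, SEA), (Gamma, 37, NYC, Omega, SF), (Gamma, 37, NYC, Vega, BOS), (Nova, 19, CHI, Atlas, ATL), (Nova, 19, CHI, Atlas, DEN), (Nova, 19, CHI, Atlas, SF), (Nova, 19, CHI, Gamma, BOS), (Nova, 19, CHI, Zephyr, SEA), (Omega, 37, SF, Gamma, NYC), (Omega, 37, SF, Vega, BOS), (Omega, 37, SF, Zephyr, NYC), (Vega, 37, BOS, Gamma, NYC), (Vega, 37, BOS, Omega, SF), (Vega, 37, BOS, Zephyr, NYC), (Zephyr, 19, SEA, Atlas, ATL), (Zephyr, 19, SEA, Atlas, DEN), (Zephyr, 19, SEA, Atlas, SF), (Zephyr, 19, SEA, Gamma, BOS), (Zephyr, 19, SEA, Nova, CHI), (Zephyr, 37, NYC, Omega, SF), (Zephyr, 37, NYC, Vega, BOS)}.
π[pid, pname2, city2]: project onto (pid, pname2, city2) (30 duplicate(s) eliminated) → {(19, Atlas, ATL), (19, Atlas, DEN), (19, Atlas, SF), (19, Gamma, BOS), (19, Nova, CHI), (19, Zephyr, SEA), (37, Gamma, NYC), (37, Omega, SF), (37, Vega, BOS), (37, Zephyr, NYC)}

{(19, Atlas, ATL), (19, Atlas, DEN), (19, Atlas, SF), (19, Gamma, BOS), (19, Nova, CHI), (19, Zephyr, SEA), (37, Gamma, NYC), (37, Omega, SF), (37, Vega, BOS), (37, Zephyr, NYC)}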